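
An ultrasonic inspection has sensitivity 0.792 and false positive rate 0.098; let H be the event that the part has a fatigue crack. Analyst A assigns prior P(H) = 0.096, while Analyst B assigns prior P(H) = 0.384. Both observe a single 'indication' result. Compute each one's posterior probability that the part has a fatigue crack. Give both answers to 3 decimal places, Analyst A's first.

P('+'|H) = 0.792, P('+'|¬H) = 0.098.
Analyst A: numerator 0.792·0.096 = 0.076032; evidence = 0.076032+0.098·0.904 = 0.16462; posterior = 0.462.
Analyst B: numerator 0.792·0.384 = 0.30413; evidence = 0.30413+0.098·0.616 = 0.36450; posterior = 0.834.

Analyst A: 0.462; Analyst B: 0.834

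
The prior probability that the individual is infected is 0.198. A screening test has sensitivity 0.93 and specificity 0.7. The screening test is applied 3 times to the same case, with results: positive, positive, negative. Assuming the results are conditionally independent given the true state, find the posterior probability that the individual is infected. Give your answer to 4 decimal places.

With H the event that the individual is infected, the joint likelihood of the observed sequence is P(data|H) = 0.93·0.93·0.07 = 0.060543 and P(data|¬H) = 0.3·0.3·0.7 = 0.063000.
Bayes: P(H|data) = 0.198·0.060543 / (0.198·0.060543 + 0.802·0.063000) = 0.011988/0.062514 = 0.1918.

Posterior P(H) ≈ 0.1918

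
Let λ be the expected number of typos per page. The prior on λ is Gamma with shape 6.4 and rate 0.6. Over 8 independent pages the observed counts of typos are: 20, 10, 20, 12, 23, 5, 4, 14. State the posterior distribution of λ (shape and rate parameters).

Posterior: Gamma(shape=114.4, rate=8.6)

Total count ∑xᵢ = 108 over n = 8 pages.
Gamma is conjugate to the Poisson likelihood: posterior is Gamma(shape = 6.4+108 = 114.4, rate = 0.6+8 = 8.6).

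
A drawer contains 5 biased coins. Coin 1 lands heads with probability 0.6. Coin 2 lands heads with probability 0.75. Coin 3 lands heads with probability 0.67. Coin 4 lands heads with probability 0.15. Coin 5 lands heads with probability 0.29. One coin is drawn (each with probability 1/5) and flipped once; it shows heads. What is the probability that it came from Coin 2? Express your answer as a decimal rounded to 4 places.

Posterior probability ≈ 0.3049

Tabulate prior·likelihood by source: [1] prior 0.2, lik 0.6, product 0.1200; [2] prior 0.2, lik 0.75, product 0.1500; [3] prior 0.2, lik 0.67, product 0.1340; [4] prior 0.2, lik 0.15, product 0.03000; [5] prior 0.2, lik 0.29, product 0.05800.
Normalizing constant = 0.49200; the posterior for Coin 2 is its product over the sum, 0.1500/0.49200 = 0.3049.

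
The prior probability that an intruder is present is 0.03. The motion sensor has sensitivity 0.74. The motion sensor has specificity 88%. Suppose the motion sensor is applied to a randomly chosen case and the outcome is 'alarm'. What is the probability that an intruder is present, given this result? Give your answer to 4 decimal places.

Write H for 'an intruder is present'. Prior odds H:¬H = 0.03/0.97 = 0.030928. For the 'alarm' outcome, the likelihood ratio is 0.74/0.12 = 6.1667.
Posterior odds = 0.030928 × 6.1667 = 0.19072, so P(H|E) = 0.19072/(1+0.19072) = 0.1602.

P(H | E) ≈ 0.1602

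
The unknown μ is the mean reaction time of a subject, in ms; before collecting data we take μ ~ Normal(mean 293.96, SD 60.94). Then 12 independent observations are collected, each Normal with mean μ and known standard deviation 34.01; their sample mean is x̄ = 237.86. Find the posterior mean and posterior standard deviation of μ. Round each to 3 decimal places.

Posterior mean ≈ 239.279; posterior SD ≈ 9.693

With known σ, the Normal prior is conjugate. Weight on the data is w = (n/σ²)/(n/σ² + 1/τ₀²) = 0.0103745/(0.0103745+0.00026927) = 0.97470.
Posterior mean = w·x̄ + (1−w)·μ₀ = 0.97470·237.86 + 0.025299·293.96 = 239.279. Posterior variance = 1/(0.0103745+0.00026927) = 93.9515, so SD = 9.693.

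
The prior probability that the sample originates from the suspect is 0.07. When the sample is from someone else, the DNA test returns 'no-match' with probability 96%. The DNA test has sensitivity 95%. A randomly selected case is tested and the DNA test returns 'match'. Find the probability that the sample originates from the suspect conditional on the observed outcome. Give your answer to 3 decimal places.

Let H be the event that the sample originates from the suspect. P(H) = 0.07, so P(¬H) = 0.93. With E the 'match' result, P(E|H) = 0.95 and P(E|¬H) = 0.04.
P(E) = 0.95·0.07 + 0.04·0.93 = 0.066500 + 0.037200 = 0.10370.
By Bayes' theorem, P(H|E) = 0.066500 / 0.10370 = 0.641.

P(H | E) ≈ 0.641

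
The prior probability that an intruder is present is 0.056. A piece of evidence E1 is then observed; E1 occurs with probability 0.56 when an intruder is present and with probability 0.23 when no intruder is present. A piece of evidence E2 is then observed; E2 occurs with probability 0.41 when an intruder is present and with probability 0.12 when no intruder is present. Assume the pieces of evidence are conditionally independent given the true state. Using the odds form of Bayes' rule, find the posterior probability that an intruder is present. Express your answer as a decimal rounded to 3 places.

Prior odds = 0.056/(1−0.056) = 0.059322.
Likelihood ratio for E1 = 0.56/0.23 = 2.4348.
Likelihood ratio for E2 = 0.41/0.12 = 3.4167.
Posterior odds = prior odds × LR₁ × LR₂ = 0.49349.
Posterior probability = odds/(1+odds) = 0.49349/1.4935 = 0.330.

Posterior probability ≈ 0.330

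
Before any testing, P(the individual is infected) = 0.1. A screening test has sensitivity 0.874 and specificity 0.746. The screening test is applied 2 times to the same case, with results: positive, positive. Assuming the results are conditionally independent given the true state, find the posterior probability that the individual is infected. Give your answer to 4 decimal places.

Posterior P(H) ≈ 0.5681

With H the event that the individual is infected, the joint likelihood of the observed sequence is P(data|H) = 0.874·0.874 = 0.76388 and P(data|¬H) = 0.254·0.254 = 0.064516.
Bayes: P(H|data) = 0.1·0.76388 / (0.1·0.76388 + 0.9·0.064516) = 0.076388/0.13445 = 0.5681.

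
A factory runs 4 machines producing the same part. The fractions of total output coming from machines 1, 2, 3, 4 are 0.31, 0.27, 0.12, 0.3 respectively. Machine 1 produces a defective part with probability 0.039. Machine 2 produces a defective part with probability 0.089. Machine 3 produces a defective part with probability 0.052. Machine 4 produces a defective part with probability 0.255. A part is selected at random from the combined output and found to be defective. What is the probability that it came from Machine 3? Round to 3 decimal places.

Posterior probability ≈ 0.052

P(defective|M1) = 0.039; P(defective|M2) = 0.089; P(defective|M3) = 0.052; P(defective|M4) = 0.255.
Prior × likelihood for each source: 0.31·0.039=0.01209, 0.27·0.089=0.02403, 0.12·0.052=0.006240, 0.3·0.255=0.07650. Summing gives P(defective) = 0.11886.
P(Machine 3 | defective) = 0.006240 / 0.11886 = 0.052.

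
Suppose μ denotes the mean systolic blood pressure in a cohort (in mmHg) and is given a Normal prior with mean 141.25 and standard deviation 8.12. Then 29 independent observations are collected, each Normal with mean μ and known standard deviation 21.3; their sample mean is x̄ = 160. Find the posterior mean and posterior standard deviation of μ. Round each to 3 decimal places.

Posterior mean ≈ 156.404; posterior SD ≈ 3.556

Prior precision 1/τ₀² = 1/8.12² = 0.0151666; data precision n/σ² = 29/21.3² = 0.0639203.
Posterior precision = 0.0151666 + 0.0639203 = 0.0790869, giving posterior SD = 1/√0.0790869 = 3.556.
Posterior mean = (0.0151666·141.25 + 0.0639203·160) / 0.0790869 = 156.404.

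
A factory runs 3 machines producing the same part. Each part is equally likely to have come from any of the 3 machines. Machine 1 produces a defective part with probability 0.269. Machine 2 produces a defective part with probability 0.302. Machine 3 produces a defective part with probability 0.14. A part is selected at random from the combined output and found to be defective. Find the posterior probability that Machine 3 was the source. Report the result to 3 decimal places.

Posterior probability ≈ 0.197

P(defective|M1) = 0.269; P(defective|M2) = 0.302; P(defective|M3) = 0.14.
Prior × likelihood for each source: 0.333333·0.269=0.08967, 0.333333·0.302=0.1007, 0.333333·0.14=0.04667. Summing gives P(defective) = 0.23700.
P(Machine 3 | defective) = 0.04667 / 0.23700 = 0.197.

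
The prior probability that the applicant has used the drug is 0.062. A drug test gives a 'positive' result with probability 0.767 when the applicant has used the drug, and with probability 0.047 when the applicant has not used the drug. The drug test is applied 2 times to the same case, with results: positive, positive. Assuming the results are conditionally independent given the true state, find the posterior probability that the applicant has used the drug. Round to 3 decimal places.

Let H be the event that the applicant has used the drug; start with P(H) = 0.062. P('positive'|H) = 0.767, P('positive'|¬H) = 0.047.
Update on result 1 ('positive'): P(H) ← 0.767·0.0620 / (0.767·0.0620 + 0.047·0.9380) = 0.047554/0.091640 = 0.5189.
Update on result 2 ('positive'): P(H) ← 0.767·0.5189 / (0.767·0.5189 + 0.047·0.4811) = 0.39801/0.42062 = 0.9462.

Posterior P(H) ≈ 0.946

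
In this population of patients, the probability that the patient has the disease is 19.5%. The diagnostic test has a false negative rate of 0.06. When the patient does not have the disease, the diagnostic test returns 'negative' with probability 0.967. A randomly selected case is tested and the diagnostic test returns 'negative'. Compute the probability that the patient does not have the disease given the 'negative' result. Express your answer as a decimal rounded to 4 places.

P(¬H | E) ≈ 0.9852

Let H be the event that the patient has the disease. P(H) = 0.195, so P(¬H) = 0.805. With E the 'negative' result, P(E|H) = 0.06 and P(E|¬H) = 0.967.
P(E) = 0.06·0.195 + 0.967·0.805 = 0.011700 + 0.77843 = 0.79013.
By Bayes' theorem, P(H|E) = 0.011700 / 0.79013 = 0.0148. Hence P(¬H|E) = 1 − 0.0148 = 0.9852.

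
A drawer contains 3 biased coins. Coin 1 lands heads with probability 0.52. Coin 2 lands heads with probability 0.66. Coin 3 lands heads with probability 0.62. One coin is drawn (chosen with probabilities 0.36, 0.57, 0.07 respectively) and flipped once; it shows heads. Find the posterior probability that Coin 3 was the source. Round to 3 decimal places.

Tabulate prior·likelihood by source: [1] prior 0.36, lik 0.52, product 0.1872; [2] prior 0.57, lik 0.66, product 0.3762; [3] prior 0.07, lik 0.62, product 0.04340.
Normalizing constant = 0.60680; the posterior for Coin 3 is its product over the sum, 0.04340/0.60680 = 0.072.

Posterior probability ≈ 0.072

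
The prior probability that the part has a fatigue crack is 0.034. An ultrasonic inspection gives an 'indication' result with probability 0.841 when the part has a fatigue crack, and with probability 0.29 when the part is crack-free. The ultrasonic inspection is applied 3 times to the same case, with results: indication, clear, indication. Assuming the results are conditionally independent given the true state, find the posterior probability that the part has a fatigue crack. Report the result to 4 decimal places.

Posterior P(H) ≈ 0.0622

Let H be the event that the part has a fatigue crack; start with P(H) = 0.034. P('indication'|H) = 0.841, P('indication'|¬H) = 0.29.
Update on result 1 ('indication'): P(H) ← 0.841·0.0340 / (0.841·0.0340 + 0.29·0.9660) = 0.028594/0.30873 = 0.0926.
Update on result 2 ('clear'): P(H) ← 0.159·0.0926 / (0.159·0.0926 + 0.71·0.9074) = 0.014726/0.65897 = 0.0223.
Update on result 3 ('indication'): P(H) ← 0.841·0.0223 / (0.841·0.0223 + 0.29·0.9777) = 0.018794/0.30231 = 0.0622.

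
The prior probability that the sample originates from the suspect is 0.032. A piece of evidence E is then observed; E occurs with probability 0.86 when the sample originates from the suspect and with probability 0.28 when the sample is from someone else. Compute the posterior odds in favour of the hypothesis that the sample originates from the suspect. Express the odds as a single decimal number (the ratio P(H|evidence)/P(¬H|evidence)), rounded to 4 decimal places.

Posterior odds ≈ 0.1015

Prior odds = 0.032/(1−0.032) = 0.033058.
Likelihood ratio for E = 0.86/0.28 = 3.0714.
Posterior odds = prior odds × LR = 0.10153.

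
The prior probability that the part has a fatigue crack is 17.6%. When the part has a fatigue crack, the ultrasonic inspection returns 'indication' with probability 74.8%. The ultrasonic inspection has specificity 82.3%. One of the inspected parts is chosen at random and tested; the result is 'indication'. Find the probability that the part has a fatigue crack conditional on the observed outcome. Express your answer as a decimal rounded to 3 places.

P(H | E) ≈ 0.474

Write H for 'the part has a fatigue crack'. Prior odds H:¬H = 0.176/0.824 = 0.21359. For the 'indication' outcome, the likelihood ratio is 0.748/0.177 = 4.2260.
Posterior odds = 0.21359 × 4.2260 = 0.90264, so P(H|E) = 0.90264/(1+0.90264) = 0.474.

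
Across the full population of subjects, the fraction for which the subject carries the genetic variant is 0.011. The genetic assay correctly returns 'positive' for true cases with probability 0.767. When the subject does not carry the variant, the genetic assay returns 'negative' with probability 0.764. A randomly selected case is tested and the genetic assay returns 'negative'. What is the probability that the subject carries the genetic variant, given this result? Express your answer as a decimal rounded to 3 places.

Let H be the event that the subject carries the genetic variant. P(H) = 0.011, so P(¬H) = 0.989. With E the 'negative' result, P(E|H) = 0.233 and P(E|¬H) = 0.764.
P(E) = 0.233·0.011 + 0.764·0.989 = 0.0025630 + 0.75560 = 0.75816.
By Bayes' theorem, P(H|E) = 0.0025630 / 0.75816 = 0.003.

P(H | E) ≈ 0.003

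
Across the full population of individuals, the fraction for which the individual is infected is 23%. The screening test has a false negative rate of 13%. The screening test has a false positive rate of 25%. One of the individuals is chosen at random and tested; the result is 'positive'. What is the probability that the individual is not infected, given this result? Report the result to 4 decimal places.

Write H for 'the individual is infected'. Prior odds H:¬H = 0.23/0.77 = 0.29870. For the 'positive' outcome, the likelihood ratio is 0.87/0.25 = 3.4800.
Posterior odds = 0.29870 × 3.4800 = 1.0395, so P(H|E) = 1.0395/(1+1.0395) = 0.5097. Then P(¬H|E) = 1 − 0.5097 = 0.4903.

P(¬H | E) ≈ 0.4903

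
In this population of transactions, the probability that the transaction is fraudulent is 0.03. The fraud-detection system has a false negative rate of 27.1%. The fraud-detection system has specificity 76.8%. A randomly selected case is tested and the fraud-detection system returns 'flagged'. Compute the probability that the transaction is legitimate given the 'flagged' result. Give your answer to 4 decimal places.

P(¬H | E) ≈ 0.9114

Let H be the event that the transaction is fraudulent. P(H) = 0.03, so P(¬H) = 0.97. With E the 'flagged' result, P(E|H) = 0.729 and P(E|¬H) = 0.232.
P(E) = 0.729·0.03 + 0.232·0.97 = 0.021870 + 0.22504 = 0.24691.
By Bayes' theorem, P(H|E) = 0.021870 / 0.24691 = 0.0886. Hence P(¬H|E) = 1 − 0.0886 = 0.9114.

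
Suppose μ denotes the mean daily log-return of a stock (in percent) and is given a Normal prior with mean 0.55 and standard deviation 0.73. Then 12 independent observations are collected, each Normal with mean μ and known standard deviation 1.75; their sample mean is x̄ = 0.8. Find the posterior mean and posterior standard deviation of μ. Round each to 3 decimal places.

Posterior mean ≈ 0.719; posterior SD ≈ 0.415

With known σ, the Normal prior is conjugate. Weight on the data is w = (n/σ²)/(n/σ² + 1/τ₀²) = 3.91837/(3.91837+1.87652) = 0.67618.
Posterior mean = w·x̄ + (1−w)·μ₀ = 0.67618·0.8 + 0.32382·0.55 = 0.719. Posterior variance = 1/(3.91837+1.87652) = 0.172566, so SD = 0.415.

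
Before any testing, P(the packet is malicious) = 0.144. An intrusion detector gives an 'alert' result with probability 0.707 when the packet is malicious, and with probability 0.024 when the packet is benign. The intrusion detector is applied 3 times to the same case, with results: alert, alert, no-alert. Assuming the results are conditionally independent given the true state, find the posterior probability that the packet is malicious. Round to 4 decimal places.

Let H be the event that the packet is malicious; start with P(H) = 0.144. P('alert'|H) = 0.707, P('alert'|¬H) = 0.024.
Update on result 1 ('alert'): P(H) ← 0.707·0.1440 / (0.707·0.1440 + 0.024·0.8560) = 0.10181/0.12235 = 0.8321.
Update on result 2 ('alert'): P(H) ← 0.707·0.8321 / (0.707·0.8321 + 0.024·0.1679) = 0.58829/0.59232 = 0.9932.
Update on result 3 ('no-alert'): P(H) ← 0.293·0.9932 / (0.293·0.9932 + 0.976·0.0068) = 0.29101/0.29765 = 0.9777.

Posterior P(H) ≈ 0.9777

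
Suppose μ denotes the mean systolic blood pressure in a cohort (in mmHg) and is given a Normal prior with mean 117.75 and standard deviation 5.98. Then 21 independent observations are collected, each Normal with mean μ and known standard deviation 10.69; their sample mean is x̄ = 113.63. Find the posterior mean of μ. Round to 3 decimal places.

Posterior mean ≈ 114.174

Prior precision 1/τ₀² = 1/5.98² = 0.0279639; data precision n/σ² = 21/10.69² = 0.183765.
Posterior precision = 0.0279639 + 0.183765 = 0.211729.
Posterior mean = (0.0279639·117.75 + 0.183765·113.63) / 0.211729 = 114.174.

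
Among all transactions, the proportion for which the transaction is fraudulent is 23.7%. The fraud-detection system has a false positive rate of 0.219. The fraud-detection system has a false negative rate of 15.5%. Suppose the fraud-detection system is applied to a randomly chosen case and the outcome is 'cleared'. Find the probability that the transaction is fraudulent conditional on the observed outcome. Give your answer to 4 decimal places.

P(H | E) ≈ 0.0581

Let H be the event that the transaction is fraudulent. P(H) = 0.237, so P(¬H) = 0.763. With E the 'cleared' result, P(E|H) = 0.155 and P(E|¬H) = 0.781.
P(E) = 0.155·0.237 + 0.781·0.763 = 0.036735 + 0.59590 = 0.63264.
By Bayes' theorem, P(H|E) = 0.036735 / 0.63264 = 0.0581.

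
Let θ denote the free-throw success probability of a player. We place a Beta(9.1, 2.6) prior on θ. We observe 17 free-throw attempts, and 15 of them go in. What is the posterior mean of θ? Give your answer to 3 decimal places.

Observing 15 successes and 2 failures updates Beta(9.1, 2.6) by adding the success and failure counts to the two shape parameters: α = 9.1+15 = 24.1, β = 2.6+2 = 4.6.
Posterior mean = α/(α+β) = 24.1/28.7 = 0.840.

Posterior mean ≈ 0.840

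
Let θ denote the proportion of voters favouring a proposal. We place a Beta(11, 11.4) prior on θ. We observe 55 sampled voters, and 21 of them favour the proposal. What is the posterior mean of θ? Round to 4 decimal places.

The binomial likelihood is conjugate to the Beta prior: with 21 successes and 34 failures, the posterior is Beta(11+21, 11.4+34) = Beta(32, 45.4).
E[θ | data] = 32/(32+45.4) = 0.4134.

Posterior mean ≈ 0.4134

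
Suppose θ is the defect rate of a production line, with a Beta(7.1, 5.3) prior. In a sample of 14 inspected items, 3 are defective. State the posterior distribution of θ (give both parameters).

Observing 3 successes and 11 failures updates Beta(7.1, 5.3) by adding the success and failure counts to the two shape parameters: α = 7.1+3 = 10.1, β = 5.3+11 = 16.3.

Posterior: Beta(10.1, 16.3)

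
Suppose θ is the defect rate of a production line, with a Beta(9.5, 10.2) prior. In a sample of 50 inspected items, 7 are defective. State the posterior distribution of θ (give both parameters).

Posterior: Beta(16.5, 53.2)

The binomial likelihood is conjugate to the Beta prior: with 7 successes and 43 failures, the posterior is Beta(9.5+7, 10.2+43) = Beta(16.5, 53.2).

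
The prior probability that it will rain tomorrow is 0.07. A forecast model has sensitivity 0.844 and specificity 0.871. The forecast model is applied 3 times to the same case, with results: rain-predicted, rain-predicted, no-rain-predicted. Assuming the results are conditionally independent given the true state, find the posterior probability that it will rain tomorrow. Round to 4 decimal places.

Let H be the event that it will rain tomorrow; start with P(H) = 0.07. P('rain-predicted'|H) = 0.844, P('rain-predicted'|¬H) = 0.129.
Update on result 1 ('rain-predicted'): P(H) ← 0.844·0.0700 / (0.844·0.0700 + 0.129·0.9300) = 0.059080/0.17905 = 0.3300.
Update on result 2 ('rain-predicted'): P(H) ← 0.844·0.3300 / (0.844·0.3300 + 0.129·0.6700) = 0.27849/0.36492 = 0.7631.
Update on result 3 ('no-rain-predicted'): P(H) ← 0.156·0.7631 / (0.156·0.7631 + 0.871·0.2369) = 0.11905/0.32535 = 0.3659.

Posterior P(H) ≈ 0.3659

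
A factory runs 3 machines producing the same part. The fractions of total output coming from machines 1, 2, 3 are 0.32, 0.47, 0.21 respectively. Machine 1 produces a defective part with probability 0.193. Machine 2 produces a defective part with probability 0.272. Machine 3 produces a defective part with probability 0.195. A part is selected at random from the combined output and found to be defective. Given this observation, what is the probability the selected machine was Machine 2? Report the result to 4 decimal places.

P(defective|M1) = 0.193; P(defective|M2) = 0.272; P(defective|M3) = 0.195.
Prior × likelihood for each source: 0.32·0.193=0.06176, 0.47·0.272=0.1278, 0.21·0.195=0.04095. Summing gives P(defective) = 0.23055.
P(Machine 2 | defective) = 0.1278 / 0.23055 = 0.5545.

Posterior probability ≈ 0.5545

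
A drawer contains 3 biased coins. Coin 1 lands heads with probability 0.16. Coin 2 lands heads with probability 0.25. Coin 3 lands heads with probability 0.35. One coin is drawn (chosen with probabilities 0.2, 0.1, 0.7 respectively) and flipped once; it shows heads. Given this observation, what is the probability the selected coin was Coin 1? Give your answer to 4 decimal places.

Tabulate prior·likelihood by source: [1] prior 0.2, lik 0.16, product 0.03200; [2] prior 0.1, lik 0.25, product 0.02500; [3] prior 0.7, lik 0.35, product 0.2450.
Normalizing constant = 0.30200; the posterior for Coin 1 is its product over the sum, 0.03200/0.30200 = 0.1060.

Posterior probability ≈ 0.1060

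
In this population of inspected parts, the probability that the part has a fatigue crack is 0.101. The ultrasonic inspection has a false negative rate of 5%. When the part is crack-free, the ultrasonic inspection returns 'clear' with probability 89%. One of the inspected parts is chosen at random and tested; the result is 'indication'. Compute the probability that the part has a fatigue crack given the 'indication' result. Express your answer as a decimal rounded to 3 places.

Write H for 'the part has a fatigue crack'. Prior odds H:¬H = 0.101/0.899 = 0.11235. For the 'indication' outcome, the likelihood ratio is 0.95/0.11 = 8.6364.
Posterior odds = 0.11235 × 8.6364 = 0.97027, so P(H|E) = 0.97027/(1+0.97027) = 0.492.

P(H | E) ≈ 0.492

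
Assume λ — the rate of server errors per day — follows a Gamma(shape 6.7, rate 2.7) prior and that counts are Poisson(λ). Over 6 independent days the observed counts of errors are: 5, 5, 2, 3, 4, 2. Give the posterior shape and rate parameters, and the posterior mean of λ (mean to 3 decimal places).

Posterior: Gamma(shape=27.7, rate=8.7); mean ≈ 3.184

Total count ∑xᵢ = 21 over n = 6 days.
Gamma is conjugate to the Poisson likelihood: posterior is Gamma(shape = 6.7+21 = 27.7, rate = 2.7+6 = 8.7).
Posterior mean = shape/rate = 27.7/8.7 = 3.184.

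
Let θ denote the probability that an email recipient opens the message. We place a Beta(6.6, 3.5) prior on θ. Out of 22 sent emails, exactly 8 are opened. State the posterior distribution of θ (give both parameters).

The binomial likelihood is conjugate to the Beta prior: with 8 successes and 14 failures, the posterior is Beta(6.6+8, 3.5+14) = Beta(14.6, 17.5).

Posterior: Beta(14.6, 17.5)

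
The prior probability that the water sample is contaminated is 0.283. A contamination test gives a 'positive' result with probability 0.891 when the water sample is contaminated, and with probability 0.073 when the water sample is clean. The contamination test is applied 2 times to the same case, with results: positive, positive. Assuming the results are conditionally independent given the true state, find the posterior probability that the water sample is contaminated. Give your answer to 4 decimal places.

Let H be the event that the water sample is contaminated; start with P(H) = 0.283. P('positive'|H) = 0.891, P('positive'|¬H) = 0.073.
Update on result 1 ('positive'): P(H) ← 0.891·0.2830 / (0.891·0.2830 + 0.073·0.7170) = 0.25215/0.30449 = 0.8281.
Update on result 2 ('positive'): P(H) ← 0.891·0.8281 / (0.891·0.8281 + 0.073·0.1719) = 0.73784/0.75039 = 0.9833.

Posterior P(H) ≈ 0.9833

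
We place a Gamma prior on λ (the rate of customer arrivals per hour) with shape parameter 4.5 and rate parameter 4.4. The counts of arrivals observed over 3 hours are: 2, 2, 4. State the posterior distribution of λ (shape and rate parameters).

Total count ∑xᵢ = 8 over n = 3 hours.
Gamma is conjugate to the Poisson likelihood: posterior is Gamma(shape = 4.5+8 = 12.5, rate = 4.4+3 = 7.4).

Posterior: Gamma(shape=12.5, rate=7.4)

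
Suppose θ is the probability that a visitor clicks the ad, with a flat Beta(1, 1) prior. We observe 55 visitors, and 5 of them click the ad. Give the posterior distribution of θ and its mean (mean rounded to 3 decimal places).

Observing 5 successes and 50 failures updates Beta(1, 1) by adding the success and failure counts to the two shape parameters: α = 1+5 = 6, β = 1+50 = 51.
Posterior mean = α/(α+β) = 6/57 = 0.105.

Posterior: Beta(6, 51); mean ≈ 0.105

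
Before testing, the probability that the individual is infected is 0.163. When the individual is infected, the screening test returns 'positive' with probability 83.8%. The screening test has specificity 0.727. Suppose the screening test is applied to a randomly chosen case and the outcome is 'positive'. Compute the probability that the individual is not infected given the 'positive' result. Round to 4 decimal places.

Let H be the event that the individual is infected. P(H) = 0.163, so P(¬H) = 0.837. With E the 'positive' result, P(E|H) = 0.838 and P(E|¬H) = 0.273.
P(E) = 0.838·0.163 + 0.273·0.837 = 0.13659 + 0.22850 = 0.36510.
By Bayes' theorem, P(H|E) = 0.13659 / 0.36510 = 0.3741. Hence P(¬H|E) = 1 − 0.3741 = 0.6259.

P(¬H | E) ≈ 0.6259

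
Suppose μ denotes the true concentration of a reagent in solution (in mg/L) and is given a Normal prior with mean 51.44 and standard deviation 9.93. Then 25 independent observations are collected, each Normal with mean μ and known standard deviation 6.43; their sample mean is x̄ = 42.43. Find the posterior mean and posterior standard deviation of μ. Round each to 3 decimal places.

Prior precision 1/τ₀² = 1/9.93² = 0.0101415; data precision n/σ² = 25/6.43² = 0.604669.
Posterior precision = 0.0101415 + 0.604669 = 0.614811, giving posterior SD = 1/√0.614811 = 1.275.
Posterior mean = (0.0101415·51.44 + 0.604669·42.43) / 0.614811 = 42.579.

Posterior mean ≈ 42.579; posterior SD ≈ 1.275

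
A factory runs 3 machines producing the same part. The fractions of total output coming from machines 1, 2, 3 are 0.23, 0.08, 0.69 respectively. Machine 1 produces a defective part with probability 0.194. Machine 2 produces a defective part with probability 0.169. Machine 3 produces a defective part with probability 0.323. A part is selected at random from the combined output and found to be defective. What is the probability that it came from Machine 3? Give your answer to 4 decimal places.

P(defective|M1) = 0.194; P(defective|M2) = 0.169; P(defective|M3) = 0.323.
Prior × likelihood for each source: 0.23·0.194=0.04462, 0.08·0.169=0.01352, 0.69·0.323=0.2229. Summing gives P(defective) = 0.28101.
P(Machine 3 | defective) = 0.2229 / 0.28101 = 0.7931.

Posterior probability ≈ 0.7931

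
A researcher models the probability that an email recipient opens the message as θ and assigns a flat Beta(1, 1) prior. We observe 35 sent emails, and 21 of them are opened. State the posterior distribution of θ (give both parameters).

Posterior: Beta(22, 15)

Observing 21 successes and 14 failures updates Beta(1, 1) by adding the success and failure counts to the two shape parameters: α = 1+21 = 22, β = 1+14 = 15.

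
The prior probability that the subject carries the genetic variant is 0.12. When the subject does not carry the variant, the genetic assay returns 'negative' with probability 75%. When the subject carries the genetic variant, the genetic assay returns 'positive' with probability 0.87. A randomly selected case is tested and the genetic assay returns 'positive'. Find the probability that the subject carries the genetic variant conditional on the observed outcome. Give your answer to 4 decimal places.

Let H be the event that the subject carries the genetic variant. P(H) = 0.12, so P(¬H) = 0.88. With E the 'positive' result, P(E|H) = 0.87 and P(E|¬H) = 0.25.
P(E) = 0.87·0.12 + 0.25·0.88 = 0.10440 + 0.22000 = 0.32440.
By Bayes' theorem, P(H|E) = 0.10440 / 0.32440 = 0.3218.

P(H | E) ≈ 0.3218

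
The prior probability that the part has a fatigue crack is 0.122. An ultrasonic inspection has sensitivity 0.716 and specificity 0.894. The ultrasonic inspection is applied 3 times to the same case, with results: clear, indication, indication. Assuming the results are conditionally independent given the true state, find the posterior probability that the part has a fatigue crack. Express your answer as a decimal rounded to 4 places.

Let H be the event that the part has a fatigue crack; start with P(H) = 0.122. P('indication'|H) = 0.716, P('indication'|¬H) = 0.106.
Update on result 1 ('clear'): P(H) ← 0.284·0.1220 / (0.284·0.1220 + 0.894·0.8780) = 0.034648/0.81958 = 0.0423.
Update on result 2 ('indication'): P(H) ← 0.716·0.0423 / (0.716·0.0423 + 0.106·0.9577) = 0.030269/0.13179 = 0.2297.
Update on result 3 ('indication'): P(H) ← 0.716·0.2297 / (0.716·0.2297 + 0.106·0.7703) = 0.16445/0.24611 = 0.6682.

Posterior P(H) ≈ 0.6682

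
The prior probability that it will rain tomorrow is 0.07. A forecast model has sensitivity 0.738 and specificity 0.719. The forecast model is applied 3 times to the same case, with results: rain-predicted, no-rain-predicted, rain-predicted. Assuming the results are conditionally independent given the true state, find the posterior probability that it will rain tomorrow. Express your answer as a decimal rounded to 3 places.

Posterior P(H) ≈ 0.159

With H the event that it will rain tomorrow, the joint likelihood of the observed sequence is P(data|H) = 0.738·0.262·0.738 = 0.14270 and P(data|¬H) = 0.281·0.719·0.281 = 0.056773.
Bayes: P(H|data) = 0.07·0.14270 / (0.07·0.14270 + 0.93·0.056773) = 0.0099888/0.062788 = 0.1591.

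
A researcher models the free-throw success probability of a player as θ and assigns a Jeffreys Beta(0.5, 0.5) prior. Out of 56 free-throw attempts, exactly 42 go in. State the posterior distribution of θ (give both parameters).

Posterior: Beta(42.5, 14.5)

Observing 42 successes and 14 failures updates Beta(0.5, 0.5) by adding the success and failure counts to the two shape parameters: α = 0.5+42 = 42.5, β = 0.5+14 = 14.5.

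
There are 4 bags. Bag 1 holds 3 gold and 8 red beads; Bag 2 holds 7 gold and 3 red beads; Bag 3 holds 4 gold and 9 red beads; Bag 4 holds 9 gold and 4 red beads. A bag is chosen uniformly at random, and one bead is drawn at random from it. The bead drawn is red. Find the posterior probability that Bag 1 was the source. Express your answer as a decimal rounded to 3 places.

Posterior probability ≈ 0.359

Tabulate prior·likelihood by source: [1] prior 0.25, lik 0.7273, product 0.1818; [2] prior 0.25, lik 0.3, product 0.07500; [3] prior 0.25, lik 0.6923, product 0.1731; [4] prior 0.25, lik 0.3077, product 0.07692.
Normalizing constant = 0.50682; the posterior for Bag 1 is its product over the sum, 0.1818/0.50682 = 0.359.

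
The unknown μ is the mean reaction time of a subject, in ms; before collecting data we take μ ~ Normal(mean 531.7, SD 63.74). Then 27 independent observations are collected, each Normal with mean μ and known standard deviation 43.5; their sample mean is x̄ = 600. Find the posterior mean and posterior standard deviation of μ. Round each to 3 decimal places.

Posterior mean ≈ 598.842; posterior SD ≈ 8.300

With known σ, the Normal prior is conjugate. Weight on the data is w = (n/σ²)/(n/σ² + 1/τ₀²) = 0.0142687/(0.0142687+0.00024614) = 0.98304.
Posterior mean = w·x̄ + (1−w)·μ₀ = 0.98304·600 + 0.016958·531.7 = 598.842. Posterior variance = 1/(0.0142687+0.00024614) = 68.8949, so SD = 8.300.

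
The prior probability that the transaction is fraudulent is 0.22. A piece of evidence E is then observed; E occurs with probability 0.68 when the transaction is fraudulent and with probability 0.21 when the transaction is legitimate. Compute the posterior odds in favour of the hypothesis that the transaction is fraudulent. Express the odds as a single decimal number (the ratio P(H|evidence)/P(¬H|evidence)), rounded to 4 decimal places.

Posterior odds ≈ 0.9133

Prior odds = 0.22/(1−0.22) = 0.28205.
Likelihood ratio for E = 0.68/0.21 = 3.2381.
Posterior odds = prior odds × LR = 0.91331.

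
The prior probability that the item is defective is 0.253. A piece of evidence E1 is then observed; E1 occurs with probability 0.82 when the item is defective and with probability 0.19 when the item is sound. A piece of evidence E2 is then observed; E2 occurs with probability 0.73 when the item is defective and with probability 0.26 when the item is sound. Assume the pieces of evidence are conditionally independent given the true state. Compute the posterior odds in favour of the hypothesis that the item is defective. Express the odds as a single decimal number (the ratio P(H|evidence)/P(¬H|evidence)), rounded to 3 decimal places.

Prior odds = 0.253/(1−0.253) = 0.33869. In log-odds, ln(0.33869) = -1.0827.
Add log likelihood ratios: ln(4.3158) + ln(2.8077) = 2.4946.
Posterior log-odds = 1.4120, so posterior odds = exp(1.4120) = 4.1040.

Posterior odds ≈ 4.104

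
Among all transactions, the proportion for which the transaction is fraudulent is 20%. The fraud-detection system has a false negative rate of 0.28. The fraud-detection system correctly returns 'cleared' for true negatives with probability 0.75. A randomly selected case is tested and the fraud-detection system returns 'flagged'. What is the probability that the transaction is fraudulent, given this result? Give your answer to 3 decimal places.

Write H for 'the transaction is fraudulent'. Prior odds H:¬H = 0.2/0.8 = 0.25000. For the 'flagged' outcome, the likelihood ratio is 0.72/0.25 = 2.8800.
Posterior odds = 0.25000 × 2.8800 = 0.72000, so P(H|E) = 0.72000/(1+0.72000) = 0.419.

P(H | E) ≈ 0.419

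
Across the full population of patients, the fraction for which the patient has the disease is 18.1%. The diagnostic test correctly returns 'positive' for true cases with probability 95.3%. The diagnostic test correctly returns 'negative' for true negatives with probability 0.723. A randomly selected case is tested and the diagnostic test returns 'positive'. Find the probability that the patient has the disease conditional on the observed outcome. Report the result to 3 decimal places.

P(H | E) ≈ 0.432

Write H for 'the patient has the disease'. Prior odds H:¬H = 0.181/0.819 = 0.22100. For the 'positive' outcome, the likelihood ratio is 0.953/0.277 = 3.4404.
Posterior odds = 0.22100 × 3.4404 = 0.76034, so P(H|E) = 0.76034/(1+0.76034) = 0.432.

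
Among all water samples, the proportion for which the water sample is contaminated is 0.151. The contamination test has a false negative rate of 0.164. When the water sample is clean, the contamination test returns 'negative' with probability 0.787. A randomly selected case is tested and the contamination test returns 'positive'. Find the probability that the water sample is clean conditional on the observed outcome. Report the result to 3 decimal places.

P(¬H | E) ≈ 0.589

Let H be the event that the water sample is contaminated. P(H) = 0.151, so P(¬H) = 0.849. With E the 'positive' result, P(E|H) = 0.836 and P(E|¬H) = 0.213.
P(E) = 0.836·0.151 + 0.213·0.849 = 0.12624 + 0.18084 = 0.30707.
By Bayes' theorem, P(H|E) = 0.12624 / 0.30707 = 0.411. Hence P(¬H|E) = 1 − 0.411 = 0.589.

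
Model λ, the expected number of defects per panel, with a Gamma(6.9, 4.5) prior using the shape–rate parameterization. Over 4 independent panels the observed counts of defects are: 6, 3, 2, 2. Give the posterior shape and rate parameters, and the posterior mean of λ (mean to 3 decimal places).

The Poisson likelihood adds the total count to the shape and the number of exposure periods to the rate. Here ∑xᵢ = 13 and n = 4, so shape 6.9→19.9 and rate 4.5→8.5.
E[λ | data] = 19.9/8.5 = 2.341.

Posterior: Gamma(shape=19.9, rate=8.5); mean ≈ 2.341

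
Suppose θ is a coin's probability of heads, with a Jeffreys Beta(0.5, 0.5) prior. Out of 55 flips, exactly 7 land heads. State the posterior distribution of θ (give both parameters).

Posterior: Beta(7.5, 48.5)

The binomial likelihood is conjugate to the Beta prior: with 7 successes and 48 failures, the posterior is Beta(0.5+7, 0.5+48) = Beta(7.5, 48.5).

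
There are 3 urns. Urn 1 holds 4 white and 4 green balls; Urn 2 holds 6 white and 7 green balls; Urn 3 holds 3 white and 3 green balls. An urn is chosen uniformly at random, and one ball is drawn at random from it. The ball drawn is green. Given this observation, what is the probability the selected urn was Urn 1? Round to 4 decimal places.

Posterior probability ≈ 0.3250

Tabulate prior·likelihood by source: [1] prior 0.333333, lik 0.5, product 0.1667; [2] prior 0.333333, lik 0.5385, product 0.1795; [3] prior 0.333333, lik 0.5, product 0.1667.
Normalizing constant = 0.51282; the posterior for Urn 1 is its product over the sum, 0.1667/0.51282 = 0.3250.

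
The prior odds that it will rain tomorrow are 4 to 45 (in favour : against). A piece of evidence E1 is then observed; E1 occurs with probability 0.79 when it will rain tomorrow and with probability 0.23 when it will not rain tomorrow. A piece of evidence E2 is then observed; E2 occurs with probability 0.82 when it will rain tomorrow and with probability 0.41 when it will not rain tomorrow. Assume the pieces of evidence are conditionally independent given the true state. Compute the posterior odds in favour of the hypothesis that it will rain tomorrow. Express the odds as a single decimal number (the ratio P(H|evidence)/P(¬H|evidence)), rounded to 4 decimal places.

Prior odds = 4/45 = 0.088889.
Likelihood ratio for E1 = 0.79/0.23 = 3.4348.
Likelihood ratio for E2 = 0.82/0.41 = 2.0000.
Posterior odds = prior odds × LR₁ × LR₂ = 0.61063.

Posterior odds ≈ 0.6106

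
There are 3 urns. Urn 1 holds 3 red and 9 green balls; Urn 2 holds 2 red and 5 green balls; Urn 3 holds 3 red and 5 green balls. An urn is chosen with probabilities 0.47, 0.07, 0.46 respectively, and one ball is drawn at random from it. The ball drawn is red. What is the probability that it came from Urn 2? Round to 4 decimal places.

Posterior probability ≈ 0.0645

P(red|Urn 1) = 0.25; P(red|Urn 2) = 0.2857; P(red|Urn 3) = 0.375.
Prior × likelihood for each source: 0.47·0.25=0.1175, 0.07·0.2857=0.02000, 0.46·0.375=0.1725. Summing gives P(red) = 0.31000.
P(Urn 2 | red) = 0.02000 / 0.31000 = 0.0645.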